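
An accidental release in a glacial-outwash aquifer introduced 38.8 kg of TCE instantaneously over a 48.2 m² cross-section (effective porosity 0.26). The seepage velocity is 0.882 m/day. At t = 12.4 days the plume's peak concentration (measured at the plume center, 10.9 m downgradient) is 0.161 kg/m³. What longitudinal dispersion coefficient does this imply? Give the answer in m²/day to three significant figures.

2.37 m²/day

At the plume center C_max = M/(n_e·A·√(4πDt)), so D = M²/(4πt·(n_e·A·C_max)²).
n_e·A·C_max = 0.26 × 48.2 × 0.161 = 2.018 kg/m.
D = 38.8²/(4π × 12.4 × 2.018²) = 2.37 m²/day.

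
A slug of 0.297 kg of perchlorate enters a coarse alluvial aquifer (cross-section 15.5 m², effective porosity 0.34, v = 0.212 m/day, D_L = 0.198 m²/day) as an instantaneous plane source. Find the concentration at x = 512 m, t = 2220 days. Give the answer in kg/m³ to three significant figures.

For an instantaneous plane source, C(x,t) = M/(n_e·A·√(4πDt)) · exp(−(x−vt)²/(4Dt)), with n_e·A the pore (flow) area.
Plume center vt = 0.212 × 2220 = 470.64 m, so the well at 512 m is 41.36 m downgradient of the peak.
√(4πDt) = 74.32 m, giving peak height M/(n_e·A·√(4πDt)) = 0.297/(0.34 × 15.5 × 74.32) = 0.0007583 kg/m³.
(x−vt)²/(4Dt) = (41.36)²/(4 × 0.198 × 2220) = 0.9729; exp(−0.9729) = 0.3780.
C = 0.0007583 × 0.3780 = 0.000287 kg/m³.

0.000287 kg/m³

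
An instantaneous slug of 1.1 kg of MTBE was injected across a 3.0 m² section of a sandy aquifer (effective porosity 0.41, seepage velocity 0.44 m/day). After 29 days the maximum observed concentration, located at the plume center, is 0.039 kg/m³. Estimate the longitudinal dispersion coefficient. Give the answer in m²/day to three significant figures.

At the plume center C_max = M/(n_e·A·√(4πDt)), so D = M²/(4πt·(n_e·A·C_max)²).
n_e·A·C_max = 0.41 × 3.0 × 0.039 = 0.04797 kg/m.
D = 1.1²/(4π × 29 × 0.04797²) = 1.44 m²/day.

1.44 m²/day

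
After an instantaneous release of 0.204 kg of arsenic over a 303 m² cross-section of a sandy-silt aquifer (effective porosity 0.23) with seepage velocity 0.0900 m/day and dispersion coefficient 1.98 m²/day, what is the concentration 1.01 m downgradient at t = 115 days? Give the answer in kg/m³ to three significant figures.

4.97e-05 kg/m³

For an instantaneous plane source, C(x,t) = M/(n_e·A·√(4πDt)) · exp(−(x−vt)²/(4Dt)), with n_e·A the pore (flow) area.
Plume center vt = 0.0900 × 115 = 10.35 m, so the well at 1.01 m is 9.34 m upgradient of the peak.
√(4πDt) = 53.49 m, giving peak height M/(n_e·A·√(4πDt)) = 0.204/(0.23 × 303 × 53.49) = 5.473e-05 kg/m³.
(x−vt)²/(4Dt) = (-9.34)²/(4 × 1.98 × 115) = 0.09578; exp(−0.09578) = 0.9087.
C = 5.473e-05 × 0.9087 = 4.97e-05 kg/m³.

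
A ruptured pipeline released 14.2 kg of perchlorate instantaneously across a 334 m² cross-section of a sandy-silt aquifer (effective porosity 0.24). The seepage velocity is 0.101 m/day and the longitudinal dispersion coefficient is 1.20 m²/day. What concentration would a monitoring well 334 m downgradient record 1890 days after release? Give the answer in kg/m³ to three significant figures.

For an instantaneous plane source, C(x,t) = M/(n_e·A·√(4πDt)) · exp(−(x−vt)²/(4Dt)), with n_e·A the pore (flow) area.
Plume center vt = 0.101 × 1890 = 190.89 m, so the well at 334 m is 143.11 m downgradient of the peak.
√(4πDt) = 168.8 m, giving peak height M/(n_e·A·√(4πDt)) = 14.2/(0.24 × 334 × 168.8) = 0.001049 kg/m³.
(x−vt)²/(4Dt) = (143.11)²/(4 × 1.20 × 1890) = 2.258; exp(−2.258) = 0.1046.
C = 0.001049 × 0.1046 = 0.000110 kg/m³.

0.000110 kg/m³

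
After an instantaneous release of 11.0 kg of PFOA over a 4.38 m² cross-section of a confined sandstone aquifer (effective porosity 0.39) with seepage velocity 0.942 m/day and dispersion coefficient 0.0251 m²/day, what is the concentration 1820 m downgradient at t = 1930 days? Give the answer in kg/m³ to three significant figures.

For an instantaneous plane source, C(x,t) = M/(n_e·A·√(4πDt)) · exp(−(x−vt)²/(4Dt)), with n_e·A the pore (flow) area.
Plume center vt = 0.942 × 1930 = 1818.06 m, so the well at 1820 m is 1.94 m downgradient of the peak.
√(4πDt) = 24.67 m, giving peak height M/(n_e·A·√(4πDt)) = 11.0/(0.39 × 4.38 × 24.67) = 0.2610 kg/m³.
(x−vt)²/(4Dt) = (1.94)²/(4 × 0.0251 × 1930) = 0.01942; exp(−0.01942) = 0.9808.
C = 0.2610 × 0.9808 = 0.256 kg/m³.

0.256 kg/m³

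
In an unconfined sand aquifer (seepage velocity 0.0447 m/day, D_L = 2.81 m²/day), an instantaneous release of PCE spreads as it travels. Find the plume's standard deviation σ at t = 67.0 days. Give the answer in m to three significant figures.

19.4 m

Dispersive spreading gives a Gaussian with σ² = 2Dt; advection only shifts the center.
σ = √(2 × 2.81 × 67.0) = 19.4 m.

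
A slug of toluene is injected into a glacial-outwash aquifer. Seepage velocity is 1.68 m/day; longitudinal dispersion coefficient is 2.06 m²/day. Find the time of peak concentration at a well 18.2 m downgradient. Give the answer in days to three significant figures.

10.1 days

For the 1D instantaneous-source solution, setting ∂C/∂t = 0 at fixed x gives v²t² + 2Dt − x² = 0, so t = (√(D² + v²x²) − D)/v².
√(D² + v²x²) = √(2.06² + 1.68² × 18.2²) = 30.65; v² = 2.8224.
t = (30.65 − 2.06)/2.8224 = 10.1 days (vs. the pure-advection estimate x/v = 10.8 d).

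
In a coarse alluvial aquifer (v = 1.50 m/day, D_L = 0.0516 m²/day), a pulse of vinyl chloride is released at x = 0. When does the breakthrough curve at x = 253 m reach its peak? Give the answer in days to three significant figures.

For the 1D instantaneous-source solution, setting ∂C/∂t = 0 at fixed x gives v²t² + 2Dt − x² = 0, so t = (√(D² + v²x²) − D)/v².
√(D² + v²x²) = √(0.0516² + 1.50² × 253²) = 379.5; v² = 2.25.
t = (379.5 − 0.0516)/2.25 = 169 days (vs. the pure-advection estimate x/v = 169 d).

169 days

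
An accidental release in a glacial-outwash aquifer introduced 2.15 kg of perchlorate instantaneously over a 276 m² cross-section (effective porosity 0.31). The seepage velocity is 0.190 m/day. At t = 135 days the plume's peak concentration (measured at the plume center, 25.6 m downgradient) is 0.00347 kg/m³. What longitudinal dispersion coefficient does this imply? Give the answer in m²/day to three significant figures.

0.0309 m²/day

At the plume center C_max = M/(n_e·A·√(4πDt)), so D = M²/(4πt·(n_e·A·C_max)²).
n_e·A·C_max = 0.31 × 276 × 0.00347 = 0.2969 kg/m.
D = 2.15²/(4π × 135 × 0.2969²) = 0.0309 m²/day.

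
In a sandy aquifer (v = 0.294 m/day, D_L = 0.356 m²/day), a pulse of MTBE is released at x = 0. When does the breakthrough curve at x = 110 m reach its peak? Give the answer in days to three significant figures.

370 days

For the 1D instantaneous-source solution, setting ∂C/∂t = 0 at fixed x gives v²t² + 2Dt − x² = 0, so t = (√(D² + v²x²) − D)/v².
√(D² + v²x²) = √(0.356² + 0.294² × 110²) = 32.34; v² = 0.086436.
t = (32.34 − 0.356)/0.086436 = 370 days (vs. the pure-advection estimate x/v = 374 d).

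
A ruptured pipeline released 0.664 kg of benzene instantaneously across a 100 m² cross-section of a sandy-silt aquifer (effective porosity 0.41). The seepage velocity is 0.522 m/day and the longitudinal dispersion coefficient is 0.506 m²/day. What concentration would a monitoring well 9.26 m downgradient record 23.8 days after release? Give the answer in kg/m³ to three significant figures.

0.00107 kg/m³

For an instantaneous plane source, C(x,t) = M/(n_e·A·√(4πDt)) · exp(−(x−vt)²/(4Dt)), with n_e·A the pore (flow) area.
Plume center vt = 0.522 × 23.8 = 12.4236 m, so the well at 9.26 m is 3.1636 m upgradient of the peak.
√(4πDt) = 12.30 m, giving peak height M/(n_e·A·√(4πDt)) = 0.664/(0.41 × 100 × 12.30) = 0.001317 kg/m³.
(x−vt)²/(4Dt) = (-3.1636)²/(4 × 0.506 × 23.8) = 0.2078; exp(−0.2078) = 0.8124.
C = 0.001317 × 0.8124 = 0.00107 kg/m³.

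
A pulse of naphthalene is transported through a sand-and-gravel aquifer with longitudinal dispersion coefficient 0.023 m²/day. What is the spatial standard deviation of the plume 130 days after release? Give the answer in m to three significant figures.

2.45 m

Dispersive spreading gives a Gaussian with σ² = 2Dt; advection only shifts the center.
σ = √(2 × 0.023 × 130) = 2.45 m.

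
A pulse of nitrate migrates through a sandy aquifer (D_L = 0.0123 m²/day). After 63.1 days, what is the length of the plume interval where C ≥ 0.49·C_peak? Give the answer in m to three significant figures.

2.98 m

The plume is Gaussian with σ = √(2Dt) = √(2 × 0.0123 × 63.1) = 1.246 m.
C/C_peak = exp(−Δx²/(2σ²)) = 0.49 ⇒ Δx = σ·√(−2 ln 0.49) = 1.246 × 1.194 = 1.488 m.
Width = 2Δx = 2.98 m.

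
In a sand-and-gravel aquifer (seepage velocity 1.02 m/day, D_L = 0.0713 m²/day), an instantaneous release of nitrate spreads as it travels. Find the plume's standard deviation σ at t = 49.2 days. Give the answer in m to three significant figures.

2.65 m

Dispersive spreading gives a Gaussian with σ² = 2Dt; advection only shifts the center.
σ = √(2 × 0.0713 × 49.2) = 2.65 m.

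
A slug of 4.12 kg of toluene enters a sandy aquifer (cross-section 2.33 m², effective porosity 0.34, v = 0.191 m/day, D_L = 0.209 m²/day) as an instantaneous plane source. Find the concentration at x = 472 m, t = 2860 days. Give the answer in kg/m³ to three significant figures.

0.00598 kg/m³

For an instantaneous plane source, C(x,t) = M/(n_e·A·√(4πDt)) · exp(−(x−vt)²/(4Dt)), with n_e·A the pore (flow) area.
Plume center vt = 0.191 × 2860 = 546.26 m, so the well at 472 m is 74.26 m upgradient of the peak.
√(4πDt) = 86.67 m, giving peak height M/(n_e·A·√(4πDt)) = 4.12/(0.34 × 2.33 × 86.67) = 0.06001 kg/m³.
(x−vt)²/(4Dt) = (-74.26)²/(4 × 0.209 × 2860) = 2.306; exp(−2.306) = 0.09966.
C = 0.06001 × 0.09966 = 0.00598 kg/m³.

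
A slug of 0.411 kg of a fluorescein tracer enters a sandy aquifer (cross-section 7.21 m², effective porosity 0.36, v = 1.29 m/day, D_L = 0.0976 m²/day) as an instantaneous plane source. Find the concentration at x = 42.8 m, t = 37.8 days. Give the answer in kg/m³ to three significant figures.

For an instantaneous plane source, C(x,t) = M/(n_e·A·√(4πDt)) · exp(−(x−vt)²/(4Dt)), with n_e·A the pore (flow) area.
Plume center vt = 1.29 × 37.8 = 48.762 m, so the well at 42.8 m is 5.962 m upgradient of the peak.
√(4πDt) = 6.809 m, giving peak height M/(n_e·A·√(4πDt)) = 0.411/(0.36 × 7.21 × 6.809) = 0.02326 kg/m³.
(x−vt)²/(4Dt) = (-5.962)²/(4 × 0.0976 × 37.8) = 2.409; exp(−2.409) = 0.08991.
C = 0.02326 × 0.08991 = 0.00209 kg/m³.

0.00209 kg/m³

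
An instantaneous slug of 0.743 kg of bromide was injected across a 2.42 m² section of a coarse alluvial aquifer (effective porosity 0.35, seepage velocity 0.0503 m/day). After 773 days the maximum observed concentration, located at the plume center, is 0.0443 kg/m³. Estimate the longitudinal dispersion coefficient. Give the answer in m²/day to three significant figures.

0.0404 m²/day

At the plume center C_max = M/(n_e·A·√(4πDt)), so D = M²/(4πt·(n_e·A·C_max)²).
n_e·A·C_max = 0.35 × 2.42 × 0.0443 = 0.03752 kg/m.
D = 0.743²/(4π × 773 × 0.03752²) = 0.0404 m²/day.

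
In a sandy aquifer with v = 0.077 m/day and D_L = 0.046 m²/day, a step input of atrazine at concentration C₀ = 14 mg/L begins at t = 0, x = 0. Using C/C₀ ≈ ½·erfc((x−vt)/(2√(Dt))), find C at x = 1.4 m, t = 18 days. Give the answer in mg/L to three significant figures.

For a continuous step input, C/C₀ ≈ ½·erfc((x−vt)/(2√(Dt))).
vt = 0.077 × 18 = 1.386 m and 2√(Dt) = 2√(0.046 × 18) = 1.820 m.
Argument (x−vt)/(2√(Dt)) = (1.4 − 1.386)/1.820 = 0.007692; ½·erfc(0.007692) = 0.4957.
C = 14 × 0.4957 = 6.94 mg/L.

6.94 mg/L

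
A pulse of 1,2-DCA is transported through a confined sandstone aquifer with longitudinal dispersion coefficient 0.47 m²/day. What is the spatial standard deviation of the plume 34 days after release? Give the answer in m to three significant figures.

5.65 m

Dispersive spreading gives a Gaussian with σ² = 2Dt; advection only shifts the center.
σ = √(2 × 0.47 × 34) = 5.65 m.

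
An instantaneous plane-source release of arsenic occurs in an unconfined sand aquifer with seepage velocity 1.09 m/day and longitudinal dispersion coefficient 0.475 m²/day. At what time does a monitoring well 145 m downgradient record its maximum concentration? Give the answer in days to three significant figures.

133 days

For the 1D instantaneous-source solution, setting ∂C/∂t = 0 at fixed x gives v²t² + 2Dt − x² = 0, so t = (√(D² + v²x²) − D)/v².
√(D² + v²x²) = √(0.475² + 1.09² × 145²) = 158.1; v² = 1.1881.
t = (158.1 − 0.475)/1.1881 = 133 days (vs. the pure-advection estimate x/v = 133 d).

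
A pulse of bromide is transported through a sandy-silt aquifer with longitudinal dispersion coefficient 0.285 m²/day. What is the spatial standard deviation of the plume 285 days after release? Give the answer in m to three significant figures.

Dispersive spreading gives a Gaussian with σ² = 2Dt; advection only shifts the center.
σ = √(2 × 0.285 × 285) = 12.7 m.

12.7 m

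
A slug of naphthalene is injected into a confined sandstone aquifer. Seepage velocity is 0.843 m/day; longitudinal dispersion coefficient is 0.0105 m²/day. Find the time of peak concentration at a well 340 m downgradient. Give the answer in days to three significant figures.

For the 1D instantaneous-source solution, setting ∂C/∂t = 0 at fixed x gives v²t² + 2Dt − x² = 0, so t = (√(D² + v²x²) − D)/v².
√(D² + v²x²) = √(0.0105² + 0.843² × 340²) = 286.6; v² = 0.710649.
t = (286.6 − 0.0105)/0.710649 = 403 days (vs. the pure-advection estimate x/v = 403 d).

403 days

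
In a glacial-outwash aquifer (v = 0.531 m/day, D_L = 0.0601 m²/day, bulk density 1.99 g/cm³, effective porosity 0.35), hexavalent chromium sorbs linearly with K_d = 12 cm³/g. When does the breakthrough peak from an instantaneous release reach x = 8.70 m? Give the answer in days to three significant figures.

1120 days

Retardation factor R = 1 + ρ_b·K_d/n = 1 + 1.99 × 12/0.35 = 69.23.
Sorption retards both mechanisms: v_R = v/R = 0.007670 m/day, D_R = D/R = 0.0008681 m²/day.
Peak time from v_R²t² + 2D_R t − x² = 0: t = (√(D_R² + v_R²x²) − D_R)/v_R².
√(D_R² + v_R²x²) = √(0.0008681² + 0.007670² × 8.70²) = 0.06673; v_R² = 5.883e-05.
t = (0.06673 − 0.0008681)/5.883e-05 = 1120 days.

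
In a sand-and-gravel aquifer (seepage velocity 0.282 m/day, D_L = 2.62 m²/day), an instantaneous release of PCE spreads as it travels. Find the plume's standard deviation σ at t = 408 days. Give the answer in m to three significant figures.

Dispersive spreading gives a Gaussian with σ² = 2Dt; advection only shifts the center.
σ = √(2 × 2.62 × 408) = 46.2 m.

46.2 m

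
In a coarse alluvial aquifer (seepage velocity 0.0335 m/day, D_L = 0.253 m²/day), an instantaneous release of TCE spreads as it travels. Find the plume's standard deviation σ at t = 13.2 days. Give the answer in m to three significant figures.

Dispersive spreading gives a Gaussian with σ² = 2Dt; advection only shifts the center.
σ = √(2 × 0.253 × 13.2) = 2.58 m.

2.58 m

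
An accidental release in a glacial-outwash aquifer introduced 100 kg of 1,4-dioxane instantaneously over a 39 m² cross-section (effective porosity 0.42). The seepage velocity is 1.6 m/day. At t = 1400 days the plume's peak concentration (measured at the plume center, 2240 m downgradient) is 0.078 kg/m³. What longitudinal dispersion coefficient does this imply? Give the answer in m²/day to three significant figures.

0.348 m²/day

At the plume center C_max = M/(n_e·A·√(4πDt)), so D = M²/(4πt·(n_e·A·C_max)²).
n_e·A·C_max = 0.42 × 39 × 0.078 = 1.278 kg/m.
D = 100²/(4π × 1400 × 1.278²) = 0.348 m²/day.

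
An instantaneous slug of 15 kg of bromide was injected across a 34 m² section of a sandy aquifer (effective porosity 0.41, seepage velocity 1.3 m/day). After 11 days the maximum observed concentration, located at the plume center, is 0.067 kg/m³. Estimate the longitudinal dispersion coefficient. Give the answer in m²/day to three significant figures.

1.87 m²/day

At the plume center C_max = M/(n_e·A·√(4πDt)), so D = M²/(4πt·(n_e·A·C_max)²).
n_e·A·C_max = 0.41 × 34 × 0.067 = 0.9340 kg/m.
D = 15²/(4π × 11 × 0.9340²) = 1.87 m²/day.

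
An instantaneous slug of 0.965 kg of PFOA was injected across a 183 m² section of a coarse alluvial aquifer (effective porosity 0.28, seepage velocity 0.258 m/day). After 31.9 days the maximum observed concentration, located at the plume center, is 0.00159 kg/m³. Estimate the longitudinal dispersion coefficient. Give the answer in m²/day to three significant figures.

At the plume center C_max = M/(n_e·A·√(4πDt)), so D = M²/(4πt·(n_e·A·C_max)²).
n_e·A·C_max = 0.28 × 183 × 0.00159 = 0.08147 kg/m.
D = 0.965²/(4π × 31.9 × 0.08147²) = 0.350 m²/day.

0.350 m²/day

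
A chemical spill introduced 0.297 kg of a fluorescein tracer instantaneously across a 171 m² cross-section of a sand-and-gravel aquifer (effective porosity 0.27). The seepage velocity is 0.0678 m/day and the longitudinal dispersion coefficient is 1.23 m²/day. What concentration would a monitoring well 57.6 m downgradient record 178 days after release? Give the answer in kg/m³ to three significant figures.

For an instantaneous plane source, C(x,t) = M/(n_e·A·√(4πDt)) · exp(−(x−vt)²/(4Dt)), with n_e·A the pore (flow) area.
Plume center vt = 0.0678 × 178 = 12.0684 m, so the well at 57.6 m is 45.5316 m downgradient of the peak.
√(4πDt) = 52.45 m, giving peak height M/(n_e·A·√(4πDt)) = 0.297/(0.27 × 171 × 52.45) = 0.0001226 kg/m³.
(x−vt)²/(4Dt) = (45.5316)²/(4 × 1.23 × 178) = 2.367; exp(−2.367) = 0.09376.
C = 0.0001226 × 0.09376 = 1.15e-05 kg/m³.

1.15e-05 kg/m³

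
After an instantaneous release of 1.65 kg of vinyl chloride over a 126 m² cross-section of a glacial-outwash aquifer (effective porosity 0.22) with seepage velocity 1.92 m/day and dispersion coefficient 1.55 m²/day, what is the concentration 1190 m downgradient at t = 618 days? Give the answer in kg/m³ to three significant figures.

0.000541 kg/m³

For an instantaneous plane source, C(x,t) = M/(n_e·A·√(4πDt)) · exp(−(x−vt)²/(4Dt)), with n_e·A the pore (flow) area.
Plume center vt = 1.92 × 618 = 1186.56 m, so the well at 1190 m is 3.44 m downgradient of the peak.
√(4πDt) = 109.7 m, giving peak height M/(n_e·A·√(4πDt)) = 1.65/(0.22 × 126 × 109.7) = 0.0005426 kg/m³.
(x−vt)²/(4Dt) = (3.44)²/(4 × 1.55 × 618) = 0.003088; exp(−0.003088) = 0.9969.
C = 0.0005426 × 0.9969 = 0.000541 kg/m³.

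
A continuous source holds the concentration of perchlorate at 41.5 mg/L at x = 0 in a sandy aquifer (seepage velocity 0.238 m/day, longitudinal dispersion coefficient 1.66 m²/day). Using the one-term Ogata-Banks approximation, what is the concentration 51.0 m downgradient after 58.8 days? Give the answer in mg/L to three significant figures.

0.168 mg/L

For a continuous step input, C/C₀ ≈ ½·erfc((x−vt)/(2√(Dt))).
vt = 0.238 × 58.8 = 13.9944 m and 2√(Dt) = 2√(1.66 × 58.8) = 19.76 m.
Argument (x−vt)/(2√(Dt)) = (51.0 − 13.9944)/19.76 = 1.873; ½·erfc(1.873) = 0.004039.
C = 41.5 × 0.004039 = 0.168 mg/L.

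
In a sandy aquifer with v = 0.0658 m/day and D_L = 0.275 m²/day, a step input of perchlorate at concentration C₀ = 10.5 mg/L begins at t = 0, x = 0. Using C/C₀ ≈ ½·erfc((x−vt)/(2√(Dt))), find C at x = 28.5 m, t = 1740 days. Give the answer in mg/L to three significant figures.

For a continuous step input, C/C₀ ≈ ½·erfc((x−vt)/(2√(Dt))).
vt = 0.0658 × 1740 = 114.492 m and 2√(Dt) = 2√(0.275 × 1740) = 43.75 m.
Argument (x−vt)/(2√(Dt)) = (28.5 − 114.492)/43.75 = -1.966; ½·erfc(-1.966) = 0.9973.
C = 10.5 × 0.9973 = 10.5 mg/L.

10.5 mg/L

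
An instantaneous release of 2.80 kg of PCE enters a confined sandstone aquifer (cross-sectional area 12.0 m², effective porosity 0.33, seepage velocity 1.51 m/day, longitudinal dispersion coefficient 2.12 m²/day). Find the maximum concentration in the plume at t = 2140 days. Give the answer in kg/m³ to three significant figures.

0.00296 kg/m³

The peak of an instantaneous 1D plume sits at x = vt; there the Gaussian factor is 1 and C_max = M/(n_e·A·√(4πDt)), where n_e·A is the pore area the mass is dissolved in.
√(4πDt) = √(4π × 2.12 × 2140) = 238.8 m, so C_max = 2.80/(0.33 × 12.0 × 238.8) = 0.00296 kg/m³.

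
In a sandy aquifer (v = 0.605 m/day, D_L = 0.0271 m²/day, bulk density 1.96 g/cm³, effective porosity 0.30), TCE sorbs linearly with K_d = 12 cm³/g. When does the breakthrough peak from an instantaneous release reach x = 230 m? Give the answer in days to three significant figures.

30200 days

Retardation factor R = 1 + ρ_b·K_d/n = 1 + 1.96 × 12/0.30 = 79.40.
Sorption retards both mechanisms: v_R = v/R = 0.007620 m/day, D_R = D/R = 0.0003413 m²/day.
Peak time from v_R²t² + 2D_R t − x² = 0: t = (√(D_R² + v_R²x²) − D_R)/v_R².
√(D_R² + v_R²x²) = √(0.0003413² + 0.007620² × 230²) = 1.753; v_R² = 5.806e-05.
t = (1.753 − 0.0003413)/5.806e-05 = 30200 days.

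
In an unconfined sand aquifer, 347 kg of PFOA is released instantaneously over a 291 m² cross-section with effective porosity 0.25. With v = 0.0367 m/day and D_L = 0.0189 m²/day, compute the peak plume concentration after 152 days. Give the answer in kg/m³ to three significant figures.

0.794 kg/m³

The peak of an instantaneous 1D plume sits at x = vt; there the Gaussian factor is 1 and C_max = M/(n_e·A·√(4πDt)), where n_e·A is the pore area the mass is dissolved in.
√(4πDt) = √(4π × 0.0189 × 152) = 6.008 m, so C_max = 347/(0.25 × 291 × 6.008) = 0.794 kg/m³.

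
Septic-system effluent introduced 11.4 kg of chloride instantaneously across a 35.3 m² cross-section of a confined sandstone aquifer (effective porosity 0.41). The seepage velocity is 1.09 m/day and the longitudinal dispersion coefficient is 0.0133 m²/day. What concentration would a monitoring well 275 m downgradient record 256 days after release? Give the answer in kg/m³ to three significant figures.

For an instantaneous plane source, C(x,t) = M/(n_e·A·√(4πDt)) · exp(−(x−vt)²/(4Dt)), with n_e·A the pore (flow) area.
Plume center vt = 1.09 × 256 = 279.04 m, so the well at 275 m is 4.04 m upgradient of the peak.
√(4πDt) = 6.541 m, giving peak height M/(n_e·A·√(4πDt)) = 11.4/(0.41 × 35.3 × 6.541) = 0.1204 kg/m³.
(x−vt)²/(4Dt) = (-4.04)²/(4 × 0.0133 × 256) = 1.198; exp(−1.198) = 0.3018.
C = 0.1204 × 0.3018 = 0.0363 kg/m³.

0.0363 kg/m³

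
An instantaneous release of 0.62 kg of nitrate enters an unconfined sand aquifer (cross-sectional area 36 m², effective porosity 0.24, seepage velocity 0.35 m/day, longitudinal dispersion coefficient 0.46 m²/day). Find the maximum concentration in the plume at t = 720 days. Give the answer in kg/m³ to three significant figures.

0.00111 kg/m³

The peak of an instantaneous 1D plume sits at x = vt; there the Gaussian factor is 1 and C_max = M/(n_e·A·√(4πDt)), where n_e·A is the pore area the mass is dissolved in.
√(4πDt) = √(4π × 0.46 × 720) = 64.51 m, so C_max = 0.62/(0.24 × 36 × 64.51) = 0.00111 kg/m³.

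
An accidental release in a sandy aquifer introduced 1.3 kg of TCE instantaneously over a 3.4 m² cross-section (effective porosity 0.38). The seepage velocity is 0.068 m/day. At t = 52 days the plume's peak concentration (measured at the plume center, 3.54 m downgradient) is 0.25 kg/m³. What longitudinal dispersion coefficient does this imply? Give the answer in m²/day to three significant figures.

At the plume center C_max = M/(n_e·A·√(4πDt)), so D = M²/(4πt·(n_e·A·C_max)²).
n_e·A·C_max = 0.38 × 3.4 × 0.25 = 0.3230 kg/m.
D = 1.3²/(4π × 52 × 0.3230²) = 0.0248 m²/day.

0.0248 m²/day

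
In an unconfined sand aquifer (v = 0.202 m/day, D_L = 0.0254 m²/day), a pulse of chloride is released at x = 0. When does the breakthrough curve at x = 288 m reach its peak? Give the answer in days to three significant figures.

For the 1D instantaneous-source solution, setting ∂C/∂t = 0 at fixed x gives v²t² + 2Dt − x² = 0, so t = (√(D² + v²x²) − D)/v².
√(D² + v²x²) = √(0.0254² + 0.202² × 288²) = 58.18; v² = 0.040804.
t = (58.18 − 0.0254)/0.040804 = 1430 days (vs. the pure-advection estimate x/v = 1430 d).

1430 days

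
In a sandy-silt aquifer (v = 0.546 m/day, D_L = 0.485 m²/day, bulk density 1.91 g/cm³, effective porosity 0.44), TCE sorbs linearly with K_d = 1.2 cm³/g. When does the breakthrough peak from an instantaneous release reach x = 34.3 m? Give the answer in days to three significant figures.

Retardation factor R = 1 + ρ_b·K_d/n = 1 + 1.91 × 1.2/0.44 = 6.209.
Sorption retards both mechanisms: v_R = v/R = 0.08794 m/day, D_R = D/R = 0.07811 m²/day.
Peak time from v_R²t² + 2D_R t − x² = 0: t = (√(D_R² + v_R²x²) − D_R)/v_R².
√(D_R² + v_R²x²) = √(0.07811² + 0.08794² × 34.3²) = 3.017; v_R² = 0.007733.
t = (3.017 − 0.07811)/0.007733 = 380 days.

380 days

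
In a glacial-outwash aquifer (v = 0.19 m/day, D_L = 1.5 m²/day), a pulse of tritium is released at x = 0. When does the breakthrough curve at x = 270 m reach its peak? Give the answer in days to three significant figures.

For the 1D instantaneous-source solution, setting ∂C/∂t = 0 at fixed x gives v²t² + 2Dt − x² = 0, so t = (√(D² + v²x²) − D)/v².
√(D² + v²x²) = √(1.5² + 0.19² × 270²) = 51.32; v² = 0.0361.
t = (51.32 − 1.5)/0.0361 = 1380 days (vs. the pure-advection estimate x/v = 1420 d).

1380 days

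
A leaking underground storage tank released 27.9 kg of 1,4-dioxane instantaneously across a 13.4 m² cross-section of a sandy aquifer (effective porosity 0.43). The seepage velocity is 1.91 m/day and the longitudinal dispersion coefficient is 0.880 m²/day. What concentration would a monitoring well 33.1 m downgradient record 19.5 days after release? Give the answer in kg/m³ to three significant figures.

For an instantaneous plane source, C(x,t) = M/(n_e·A·√(4πDt)) · exp(−(x−vt)²/(4Dt)), with n_e·A the pore (flow) area.
Plume center vt = 1.91 × 19.5 = 37.245 m, so the well at 33.1 m is 4.145 m upgradient of the peak.
√(4πDt) = 14.68 m, giving peak height M/(n_e·A·√(4πDt)) = 27.9/(0.43 × 13.4 × 14.68) = 0.3298 kg/m³.
(x−vt)²/(4Dt) = (-4.145)²/(4 × 0.880 × 19.5) = 0.2503; exp(−0.2503) = 0.7786.
C = 0.3298 × 0.7786 = 0.257 kg/m³.

0.257 kg/m³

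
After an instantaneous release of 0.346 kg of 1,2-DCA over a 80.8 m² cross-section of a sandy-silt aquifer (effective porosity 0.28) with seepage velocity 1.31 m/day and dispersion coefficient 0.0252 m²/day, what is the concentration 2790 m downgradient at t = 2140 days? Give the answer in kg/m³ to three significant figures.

0.000256 kg/m³

For an instantaneous plane source, C(x,t) = M/(n_e·A·√(4πDt)) · exp(−(x−vt)²/(4Dt)), with n_e·A the pore (flow) area.
Plume center vt = 1.31 × 2140 = 2803.4 m, so the well at 2790 m is 13.4 m upgradient of the peak.
√(4πDt) = 26.03 m, giving peak height M/(n_e·A·√(4πDt)) = 0.346/(0.28 × 80.8 × 26.03) = 0.0005875 kg/m³.
(x−vt)²/(4Dt) = (-13.4)²/(4 × 0.0252 × 2140) = 0.8324; exp(−0.8324) = 0.4350.
C = 0.0005875 × 0.4350 = 0.000256 kg/m³.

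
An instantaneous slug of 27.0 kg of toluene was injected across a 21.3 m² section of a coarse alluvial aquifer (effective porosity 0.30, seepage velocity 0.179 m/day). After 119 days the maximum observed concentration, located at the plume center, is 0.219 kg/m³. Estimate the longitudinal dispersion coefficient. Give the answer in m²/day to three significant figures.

At the plume center C_max = M/(n_e·A·√(4πDt)), so D = M²/(4πt·(n_e·A·C_max)²).
n_e·A·C_max = 0.30 × 21.3 × 0.219 = 1.399 kg/m.
D = 27.0²/(4π × 119 × 1.399²) = 0.249 m²/day.

0.249 m²/day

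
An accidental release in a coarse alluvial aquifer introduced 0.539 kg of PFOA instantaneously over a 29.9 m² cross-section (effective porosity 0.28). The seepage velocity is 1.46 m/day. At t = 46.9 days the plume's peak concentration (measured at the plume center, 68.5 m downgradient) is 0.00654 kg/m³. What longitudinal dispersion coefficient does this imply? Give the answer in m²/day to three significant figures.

At the plume center C_max = M/(n_e·A·√(4πDt)), so D = M²/(4πt·(n_e·A·C_max)²).
n_e·A·C_max = 0.28 × 29.9 × 0.00654 = 0.05475 kg/m.
D = 0.539²/(4π × 46.9 × 0.05475²) = 0.164 m²/day.

0.164 m²/day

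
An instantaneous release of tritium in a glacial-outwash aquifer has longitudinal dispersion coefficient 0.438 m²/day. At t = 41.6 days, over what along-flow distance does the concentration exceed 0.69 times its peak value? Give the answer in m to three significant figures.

The plume is Gaussian with σ = √(2Dt) = √(2 × 0.438 × 41.6) = 6.037 m.
C/C_peak = exp(−Δx²/(2σ²)) = 0.69 ⇒ Δx = σ·√(−2 ln 0.69) = 6.037 × 0.8615 = 5.201 m.
Width = 2Δx = 10.4 m.

10.4 m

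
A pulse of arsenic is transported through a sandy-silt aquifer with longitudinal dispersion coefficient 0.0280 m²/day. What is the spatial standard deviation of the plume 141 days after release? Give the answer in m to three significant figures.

2.81 m

Dispersive spreading gives a Gaussian with σ² = 2Dt; advection only shifts the center.
σ = √(2 × 0.0280 × 141) = 2.81 m.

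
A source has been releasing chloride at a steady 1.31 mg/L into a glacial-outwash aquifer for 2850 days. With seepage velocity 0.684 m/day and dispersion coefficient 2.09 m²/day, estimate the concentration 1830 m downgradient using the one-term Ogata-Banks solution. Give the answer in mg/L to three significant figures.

1.13 mg/L

For a continuous step input, C/C₀ ≈ ½·erfc((x−vt)/(2√(Dt))).
vt = 0.684 × 2850 = 1949.4 m and 2√(Dt) = 2√(2.09 × 2850) = 154.4 m.
Argument (x−vt)/(2√(Dt)) = (1830 − 1949.4)/154.4 = -0.7733; ½·erfc(-0.7733) = 0.8629.
C = 1.31 × 0.8629 = 1.13 mg/L.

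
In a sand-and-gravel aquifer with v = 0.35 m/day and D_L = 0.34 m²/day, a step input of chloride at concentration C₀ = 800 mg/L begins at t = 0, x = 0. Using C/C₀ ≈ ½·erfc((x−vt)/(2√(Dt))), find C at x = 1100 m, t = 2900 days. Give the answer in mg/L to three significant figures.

For a continuous step input, C/C₀ ≈ ½·erfc((x−vt)/(2√(Dt))).
vt = 0.35 × 2900 = 1015 m and 2√(Dt) = 2√(0.34 × 2900) = 62.80 m.
Argument (x−vt)/(2√(Dt)) = (1100 − 1015)/62.80 = 1.354; ½·erfc(1.354) = 0.02776.
C = 800 × 0.02776 = 22.2 mg/L.

22.2 mg/L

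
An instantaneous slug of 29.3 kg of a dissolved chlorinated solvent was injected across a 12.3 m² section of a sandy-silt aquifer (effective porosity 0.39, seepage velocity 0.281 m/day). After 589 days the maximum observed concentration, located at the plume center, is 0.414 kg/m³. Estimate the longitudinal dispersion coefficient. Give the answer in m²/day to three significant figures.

0.0294 m²/day

At the plume center C_max = M/(n_e·A·√(4πDt)), so D = M²/(4πt·(n_e·A·C_max)²).
n_e·A·C_max = 0.39 × 12.3 × 0.414 = 1.986 kg/m.
D = 29.3²/(4π × 589 × 1.986²) = 0.0294 m²/day.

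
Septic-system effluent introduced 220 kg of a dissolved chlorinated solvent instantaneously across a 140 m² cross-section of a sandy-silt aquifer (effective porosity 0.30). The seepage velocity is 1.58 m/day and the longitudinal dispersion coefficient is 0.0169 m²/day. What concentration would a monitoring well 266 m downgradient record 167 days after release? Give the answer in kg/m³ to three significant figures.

For an instantaneous plane source, C(x,t) = M/(n_e·A·√(4πDt)) · exp(−(x−vt)²/(4Dt)), with n_e·A the pore (flow) area.
Plume center vt = 1.58 × 167 = 263.86 m, so the well at 266 m is 2.14 m downgradient of the peak.
√(4πDt) = 5.955 m, giving peak height M/(n_e·A·√(4πDt)) = 220/(0.30 × 140 × 5.955) = 0.8796 kg/m³.
(x−vt)²/(4Dt) = (2.14)²/(4 × 0.0169 × 167) = 0.4057; exp(−0.4057) = 0.6665.
C = 0.8796 × 0.6665 = 0.586 kg/m³.

0.586 kg/m³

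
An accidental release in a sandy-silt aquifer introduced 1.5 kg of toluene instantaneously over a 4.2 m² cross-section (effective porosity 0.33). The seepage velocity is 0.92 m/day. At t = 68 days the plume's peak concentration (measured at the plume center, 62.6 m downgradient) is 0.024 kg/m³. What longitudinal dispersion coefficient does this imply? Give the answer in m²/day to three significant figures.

At the plume center C_max = M/(n_e·A·√(4πDt)), so D = M²/(4πt·(n_e·A·C_max)²).
n_e·A·C_max = 0.33 × 4.2 × 0.024 = 0.03326 kg/m.
D = 1.5²/(4π × 68 × 0.03326²) = 2.38 m²/day.

2.38 m²/day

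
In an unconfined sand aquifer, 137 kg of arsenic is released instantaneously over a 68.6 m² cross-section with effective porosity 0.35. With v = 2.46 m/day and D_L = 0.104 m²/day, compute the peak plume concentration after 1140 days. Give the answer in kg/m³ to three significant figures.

The peak of an instantaneous 1D plume sits at x = vt; there the Gaussian factor is 1 and C_max = M/(n_e·A·√(4πDt)), where n_e·A is the pore area the mass is dissolved in.
√(4πDt) = √(4π × 0.104 × 1140) = 38.60 m, so C_max = 137/(0.35 × 68.6 × 38.60) = 0.148 kg/m³.

0.148 kg/m³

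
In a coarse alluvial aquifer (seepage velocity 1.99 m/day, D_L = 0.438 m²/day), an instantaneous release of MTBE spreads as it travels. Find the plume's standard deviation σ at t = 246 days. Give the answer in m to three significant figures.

Dispersive spreading gives a Gaussian with σ² = 2Dt; advection only shifts the center.
σ = √(2 × 0.438 × 246) = 14.7 m.

14.7 m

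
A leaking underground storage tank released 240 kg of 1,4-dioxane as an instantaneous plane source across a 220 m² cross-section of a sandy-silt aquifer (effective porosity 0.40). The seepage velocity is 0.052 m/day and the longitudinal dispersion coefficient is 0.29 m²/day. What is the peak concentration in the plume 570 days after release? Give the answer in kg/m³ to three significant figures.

0.0598 kg/m³

The peak of an instantaneous 1D plume sits at x = vt; there the Gaussian factor is 1 and C_max = M/(n_e·A·√(4πDt)), where n_e·A is the pore area the mass is dissolved in.
√(4πDt) = √(4π × 0.29 × 570) = 45.58 m, so C_max = 240/(0.40 × 220 × 45.58) = 0.0598 kg/m³.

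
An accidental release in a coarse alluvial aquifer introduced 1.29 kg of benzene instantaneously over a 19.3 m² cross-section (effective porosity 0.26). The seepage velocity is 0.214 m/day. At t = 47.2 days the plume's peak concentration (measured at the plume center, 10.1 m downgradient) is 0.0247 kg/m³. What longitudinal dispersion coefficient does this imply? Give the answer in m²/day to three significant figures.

At the plume center C_max = M/(n_e·A·√(4πDt)), so D = M²/(4πt·(n_e·A·C_max)²).
n_e·A·C_max = 0.26 × 19.3 × 0.0247 = 0.1239 kg/m.
D = 1.29²/(4π × 47.2 × 0.1239²) = 0.183 m²/day.

0.183 m²/day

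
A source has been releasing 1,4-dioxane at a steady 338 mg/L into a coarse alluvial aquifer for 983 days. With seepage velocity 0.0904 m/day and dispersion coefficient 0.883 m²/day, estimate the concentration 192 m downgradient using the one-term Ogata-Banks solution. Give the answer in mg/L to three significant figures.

2.25 mg/L

For a continuous step input, C/C₀ ≈ ½·erfc((x−vt)/(2√(Dt))).
vt = 0.0904 × 983 = 88.8632 m and 2√(Dt) = 2√(0.883 × 983) = 58.92 m.
Argument (x−vt)/(2√(Dt)) = (192 − 88.8632)/58.92 = 1.750; ½·erfc(1.750) = 0.006664.
C = 338 × 0.006664 = 2.25 mg/L.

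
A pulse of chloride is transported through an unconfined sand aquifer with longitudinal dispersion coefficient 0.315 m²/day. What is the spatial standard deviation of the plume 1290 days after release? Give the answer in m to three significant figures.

Dispersive spreading gives a Gaussian with σ² = 2Dt; advection only shifts the center.
σ = √(2 × 0.315 × 1290) = 28.5 m.

28.5 m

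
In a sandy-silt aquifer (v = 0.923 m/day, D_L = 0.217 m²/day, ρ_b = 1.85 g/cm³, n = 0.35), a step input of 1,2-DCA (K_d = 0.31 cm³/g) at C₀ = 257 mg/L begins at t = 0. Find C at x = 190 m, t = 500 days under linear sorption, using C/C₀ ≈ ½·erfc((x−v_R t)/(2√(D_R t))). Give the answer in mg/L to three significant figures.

Retardation factor R = 1 + ρ_b·K_d/n = 1 + 1.85 × 0.31/0.35 = 2.639.
Sorption retards both mechanisms: v_R = v/R = 0.3498 m/day, D_R = D/R = 0.08223 m²/day.
v_R·t = 0.3498 × 500 = 174.9 m; 2√(D_R t) = 12.82 m; argument = (190 − 174.9)/12.82 = 1.178.
C = C₀ × ½·erfc(1.178) = 257 × 0.04786 = 12.3 mg/L.

12.3 mg/L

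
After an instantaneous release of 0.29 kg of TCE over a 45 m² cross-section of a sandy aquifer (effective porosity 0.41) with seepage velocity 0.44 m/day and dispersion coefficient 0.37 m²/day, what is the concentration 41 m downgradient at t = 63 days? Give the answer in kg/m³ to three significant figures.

For an instantaneous plane source, C(x,t) = M/(n_e·A·√(4πDt)) · exp(−(x−vt)²/(4Dt)), with n_e·A the pore (flow) area.
Plume center vt = 0.44 × 63 = 27.72 m, so the well at 41 m is 13.28 m downgradient of the peak.
√(4πDt) = 17.11 m, giving peak height M/(n_e·A·√(4πDt)) = 0.29/(0.41 × 45 × 17.11) = 0.0009187 kg/m³.
(x−vt)²/(4Dt) = (13.28)²/(4 × 0.37 × 63) = 1.891; exp(−1.891) = 0.1509.
C = 0.0009187 × 0.1509 = 0.000139 kg/m³.

0.000139 kg/m³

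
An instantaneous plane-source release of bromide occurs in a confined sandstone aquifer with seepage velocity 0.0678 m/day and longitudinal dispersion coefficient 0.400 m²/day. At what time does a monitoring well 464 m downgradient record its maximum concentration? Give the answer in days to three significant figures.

6760 days

For the 1D instantaneous-source solution, setting ∂C/∂t = 0 at fixed x gives v²t² + 2Dt − x² = 0, so t = (√(D² + v²x²) − D)/v².
√(D² + v²x²) = √(0.400² + 0.0678² × 464²) = 31.46; v² = 0.00459684.
t = (31.46 − 0.400)/0.00459684 = 6760 days (vs. the pure-advection estimate x/v = 6840 d).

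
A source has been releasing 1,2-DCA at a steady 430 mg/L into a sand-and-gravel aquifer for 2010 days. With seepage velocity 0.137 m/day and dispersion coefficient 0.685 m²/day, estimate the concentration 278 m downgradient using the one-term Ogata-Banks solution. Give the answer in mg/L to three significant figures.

206 mg/L

For a continuous step input, C/C₀ ≈ ½·erfc((x−vt)/(2√(Dt))).
vt = 0.137 × 2010 = 275.37 m and 2√(Dt) = 2√(0.685 × 2010) = 74.21 m.
Argument (x−vt)/(2√(Dt)) = (278 − 275.37)/74.21 = 0.03544; ½·erfc(0.03544) = 0.4800.
C = 430 × 0.4800 = 206 mg/L.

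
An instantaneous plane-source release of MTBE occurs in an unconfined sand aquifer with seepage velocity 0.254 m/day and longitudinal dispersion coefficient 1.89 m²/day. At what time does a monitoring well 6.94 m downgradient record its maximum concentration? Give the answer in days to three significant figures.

10.8 days

For the 1D instantaneous-source solution, setting ∂C/∂t = 0 at fixed x gives v²t² + 2Dt − x² = 0, so t = (√(D² + v²x²) − D)/v².
√(D² + v²x²) = √(1.89² + 0.254² × 6.94²) = 2.584; v² = 0.064516.
t = (2.584 − 1.89)/0.064516 = 10.8 days (vs. the pure-advection estimate x/v = 27.3 d).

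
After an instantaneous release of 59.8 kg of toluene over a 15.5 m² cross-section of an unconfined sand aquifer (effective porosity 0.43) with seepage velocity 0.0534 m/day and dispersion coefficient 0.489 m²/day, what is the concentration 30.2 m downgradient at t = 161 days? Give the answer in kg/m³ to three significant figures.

0.0648 kg/m³

For an instantaneous plane source, C(x,t) = M/(n_e·A·√(4πDt)) · exp(−(x−vt)²/(4Dt)), with n_e·A the pore (flow) area.
Plume center vt = 0.0534 × 161 = 8.5974 m, so the well at 30.2 m is 21.6026 m downgradient of the peak.
√(4πDt) = 31.45 m, giving peak height M/(n_e·A·√(4πDt)) = 59.8/(0.43 × 15.5 × 31.45) = 0.2853 kg/m³.
(x−vt)²/(4Dt) = (21.6026)²/(4 × 0.489 × 161) = 1.482; exp(−1.482) = 0.2272.
C = 0.2853 × 0.2272 = 0.0648 kg/m³.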